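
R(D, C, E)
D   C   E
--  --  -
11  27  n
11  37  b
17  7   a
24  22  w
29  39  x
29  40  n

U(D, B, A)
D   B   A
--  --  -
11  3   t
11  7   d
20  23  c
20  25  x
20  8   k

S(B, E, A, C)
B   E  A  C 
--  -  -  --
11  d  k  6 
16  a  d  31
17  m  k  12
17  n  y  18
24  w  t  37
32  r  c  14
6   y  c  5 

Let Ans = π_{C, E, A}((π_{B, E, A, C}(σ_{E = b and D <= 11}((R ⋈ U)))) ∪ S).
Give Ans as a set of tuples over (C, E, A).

{(12, m, k), (14, r, c), (18, n, y), (31, a, d), (37, b, d), (37, b, t), (37, w, t), (5, y, c), (6, d, k)}

Joining R and U on D yields {(11, 27, n, 3, t), (11, 27, n, 7, d), (11, 37, b, 3, t), (11, 37, b, 7, d)}.
Filtering on E = b and D <= 11 leaves {(11, 37, b, 3, t), (11, 37, b, 7, d)}.
Keep only column(s) B, E, A, C: {(3, b, t, 37), (7, b, d, 37)}
Taking the union: {(11, d, k, 6), (16, a, d, 31), (17, m, k, 12), (17, n, y, 18), (24, w, t, 37), (3, b, t, 37), (32, r, c, 14), (6, y, c, 5), (7, b, d, 37)}
Keep only column(s) C, E, A: {(12, m, k), (14, r, c), (18, n, y), (31, a, d), (37, b, d), (37, b, t), (37, w, t), (5, y, c), (6, d, k)}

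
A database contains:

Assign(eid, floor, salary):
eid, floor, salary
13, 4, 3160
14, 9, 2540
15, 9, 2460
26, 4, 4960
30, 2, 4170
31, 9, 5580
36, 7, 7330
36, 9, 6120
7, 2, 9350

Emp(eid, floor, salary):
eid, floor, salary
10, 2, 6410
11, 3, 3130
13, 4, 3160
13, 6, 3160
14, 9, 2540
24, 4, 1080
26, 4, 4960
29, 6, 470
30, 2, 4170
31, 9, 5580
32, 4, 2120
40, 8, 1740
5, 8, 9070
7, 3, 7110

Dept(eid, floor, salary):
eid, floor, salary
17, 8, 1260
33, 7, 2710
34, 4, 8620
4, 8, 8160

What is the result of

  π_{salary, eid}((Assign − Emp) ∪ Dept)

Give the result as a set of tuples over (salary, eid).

Taking the difference: {(15, 9, 2460), (36, 7, 7330), (36, 9, 6120), (7, 2, 9350)}
Taking the union: {(15, 9, 2460), (17, 8, 1260), (33, 7, 2710), (34, 4, 8620), (36, 7, 7330), (36, 9, 6120), (4, 8, 8160), (7, 2, 9350)}
Keep only column(s) salary, eid: {(1260, 17), (2460, 15), (2710, 33), (6120, 36), (7330, 36), (8160, 4), (8620, 34), (9350, 7)}

{(1260, 17), (2460, 15), (2710, 33), (6120, 36), (7330, 36), (8160, 4), (8620, 34), (9350, 7)}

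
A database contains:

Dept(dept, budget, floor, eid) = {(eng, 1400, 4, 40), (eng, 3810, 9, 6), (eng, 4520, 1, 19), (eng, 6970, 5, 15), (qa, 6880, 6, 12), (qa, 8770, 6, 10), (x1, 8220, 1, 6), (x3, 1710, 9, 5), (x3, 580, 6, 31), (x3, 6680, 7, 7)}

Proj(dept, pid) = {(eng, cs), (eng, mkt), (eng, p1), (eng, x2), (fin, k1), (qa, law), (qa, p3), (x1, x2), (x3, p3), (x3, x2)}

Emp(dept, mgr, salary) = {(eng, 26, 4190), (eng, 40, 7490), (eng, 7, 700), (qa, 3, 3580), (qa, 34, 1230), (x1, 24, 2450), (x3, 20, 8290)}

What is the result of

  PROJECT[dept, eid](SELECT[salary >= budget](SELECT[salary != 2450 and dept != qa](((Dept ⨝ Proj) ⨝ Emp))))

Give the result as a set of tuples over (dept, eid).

{(eng, 15), (eng, 19), (eng, 40), (eng, 6), (x3, 31), (x3, 5), (x3, 7)}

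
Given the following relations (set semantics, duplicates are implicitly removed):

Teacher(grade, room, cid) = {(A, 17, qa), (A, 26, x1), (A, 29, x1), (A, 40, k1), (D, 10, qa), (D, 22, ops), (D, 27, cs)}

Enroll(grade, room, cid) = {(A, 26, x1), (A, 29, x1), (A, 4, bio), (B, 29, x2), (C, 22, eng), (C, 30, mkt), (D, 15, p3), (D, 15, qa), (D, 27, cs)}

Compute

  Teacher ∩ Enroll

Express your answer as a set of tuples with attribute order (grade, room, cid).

{(A, 26, x1), (A, 29, x1), (D, 27, cs)}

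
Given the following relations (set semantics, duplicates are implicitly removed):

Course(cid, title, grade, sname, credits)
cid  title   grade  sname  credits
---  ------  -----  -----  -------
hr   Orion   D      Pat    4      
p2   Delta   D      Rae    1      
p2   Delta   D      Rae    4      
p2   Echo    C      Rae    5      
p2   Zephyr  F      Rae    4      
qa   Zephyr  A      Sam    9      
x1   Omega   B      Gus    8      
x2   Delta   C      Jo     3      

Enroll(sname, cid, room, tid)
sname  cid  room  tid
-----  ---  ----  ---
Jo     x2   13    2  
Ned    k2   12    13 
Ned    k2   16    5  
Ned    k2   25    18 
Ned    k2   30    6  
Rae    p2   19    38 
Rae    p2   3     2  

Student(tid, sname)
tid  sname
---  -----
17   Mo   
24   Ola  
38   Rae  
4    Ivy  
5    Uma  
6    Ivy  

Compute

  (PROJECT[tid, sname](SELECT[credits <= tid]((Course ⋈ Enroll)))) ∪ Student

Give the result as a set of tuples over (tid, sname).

Natural join on cid, sname: {(p2, Delta, D, Rae, 1, 19, 38), (p2, Delta, D, Rae, 1, 3, 2), (p2, Delta, D, Rae, 4, 19, 38), (p2, Delta, D, Rae, 4, 3, 2), (p2, Echo, C, Rae, 5, 19, 38), (p2, Echo, C, Rae, 5, 3, 2), (p2, Zephyr, F, Rae, 4, 19, 38), (p2, Zephyr, F, Rae, 4, 3, 2), (x2, Delta, C, Jo, 3, 13, 2)}
Selection credits <= tid: {(p2, Delta, D, Rae, 1, 19, 38), (p2, Delta, D, Rae, 1, 3, 2), (p2, Delta, D, Rae, 4, 19, 38), (p2, Echo, C, Rae, 5, 19, 38), (p2, Zephyr, F, Rae, 4, 19, 38)}
π_{tid, sname} gives {(2, Rae), (38, Rae)} (3 duplicate(s) eliminated).
Set union of the two operands is {(17, Mo), (2, Rae), (24, Ola), (38, Rae), (4, Ivy), (5, Uma), (6, Ivy)}.

{(17, Mo), (2, Rae), (24, Ola), (38, Rae), (4, Ivy), (5, Uma), (6, Ivy)}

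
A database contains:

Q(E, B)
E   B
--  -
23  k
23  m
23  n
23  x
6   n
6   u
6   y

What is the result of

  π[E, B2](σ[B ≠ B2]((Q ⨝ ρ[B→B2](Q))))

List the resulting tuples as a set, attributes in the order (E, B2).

ρ[B→B2]: schema becomes (E, B2); tuples unchanged.
Q ⋈ ρ[B→B2](Q) (natural join on E): {(23, k, k), (23, k, m), (23, k, n), (23, k, x), (23, m, k), (23, m, m), (23, m, n), (23, m, x), (23, n, k), (23, n, m), (23, n, n), (23, n, x), (23, x, k), (23, x, m), (23, x, n), (23, x, x), (6, n, n), (6, n, u), (6, n, y), (6, u, n), (6, u, u), (6, u, y), (6, y, n), (6, y, u), (6, y, y)}
σ[B ≠ B2]: keep tuples satisfying B ≠ B2 → {(23, k, m), (23, k, n), (23, k, x), (23, m, k), (23, m, n), (23, m, x), (23, n, k), (23, n, m), (23, n, x), (23, x, k), (23, x, m), (23, x, n), (6, n, u), (6, n, y), (6, u, n), (6, u, y), (6, y, n), (6, y, u)}
Projecting to E, B2 (11 duplicate(s) eliminated): {(23, k), (23, m), (23, n), (23, x), (6, n), (6, u), (6, y)}

{(23, k), (23, m), (23, n), (23, x), (6, n), (6, u), (6, y)}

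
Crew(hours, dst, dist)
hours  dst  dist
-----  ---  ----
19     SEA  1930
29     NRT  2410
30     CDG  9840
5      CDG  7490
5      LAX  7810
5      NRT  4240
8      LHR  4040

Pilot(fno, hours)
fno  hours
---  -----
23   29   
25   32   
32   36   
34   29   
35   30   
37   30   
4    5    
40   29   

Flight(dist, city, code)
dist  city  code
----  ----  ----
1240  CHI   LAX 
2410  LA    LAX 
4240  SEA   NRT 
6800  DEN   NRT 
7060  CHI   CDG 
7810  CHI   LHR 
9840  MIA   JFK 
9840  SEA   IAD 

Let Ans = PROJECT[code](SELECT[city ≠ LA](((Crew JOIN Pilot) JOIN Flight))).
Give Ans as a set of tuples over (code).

Joining Crew and Pilot on hours yields {(29, NRT, 2410, 23), (29, NRT, 2410, 34), (29, NRT, 2410, 40), (30, CDG, 9840, 35), (30, CDG, 9840, 37), (5, CDG, 7490, 4), (5, LAX, 7810, 4), (5, NRT, 4240, 4)}.
Joining (Crew JOIN Pilot) and Flight on dist yields {(29, NRT, 2410, 23, LA, LAX), (29, NRT, 2410, 34, LA, LAX), (29, NRT, 2410, 40, LA, LAX), (30, CDG, 9840, 35, MIA, JFK), (30, CDG, 9840, 35, SEA, IAD), (30, CDG, 9840, 37, MIA, JFK), (30, CDG, 9840, 37, SEA, IAD), (5, LAX, 7810, 4, CHI, LHR), (5, NRT, 4240, 4, SEA, NRT)}.
Selection city ≠ LA: {(30, CDG, 9840, 35, MIA, JFK), (30, CDG, 9840, 35, SEA, IAD), (30, CDG, 9840, 37, MIA, JFK), (30, CDG, 9840, 37, SEA, IAD), (5, LAX, 7810, 4, CHI, LHR), (5, NRT, 4240, 4, SEA, NRT)}
π[code]: project onto (code) (2 duplicate(s) eliminated) → {IAD, JFK, LHR, NRT}

{IAD, JFK, LHR, NRT}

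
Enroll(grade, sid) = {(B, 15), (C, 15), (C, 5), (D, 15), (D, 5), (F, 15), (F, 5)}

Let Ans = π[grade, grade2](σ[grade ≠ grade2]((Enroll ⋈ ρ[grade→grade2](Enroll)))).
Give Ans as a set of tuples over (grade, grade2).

ρ[grade→grade2]: schema becomes (grade2, sid); tuples unchanged.
Enroll ⋈ ρ[grade→grade2](Enroll) (natural join on sid): {(B, 15, B), (B, 15, C), (B, 15, D), (B, 15, F), (C, 15, B), (C, 15, C), (C, 15, D), (C, 15, F), (C, 5, C), (C, 5, D), (C, 5, F), (D, 15, B), (D, 15, C), (D, 15, D), (D, 15, F), (D, 5, C), (D, 5, D), (D, 5, F), (F, 15, B), (F, 15, C), (F, 15, D), (F, 15, F), (F, 5, C), (F, 5, D), (F, 5, F)}
Filtering on grade ≠ grade2 leaves {(B, 15, C), (B, 15, D), (B, 15, F), (C, 15, B), (C, 15, D), (C, 15, F), (C, 5, D), (C, 5, F), (D, 15, B), (D, 15, C), (D, 15, F), (D, 5, C), (D, 5, F), (F, 15, B), (F, 15, C), (F, 15, D), (F, 5, C), (F, 5, D)}.
π_{grade, grade2} gives {(B, C), (B, D), (B, F), (C, B), (C, D), (C, F), (D, B), (D, C), (D, F), (F, B), (F, C), (F, D)} (6 duplicate(s) eliminated).

{(B, C), (B, D), (B, F), (C, B), (C, D), (C, F), (D, B), (D, C), (D, F), (F, B), (F, C), (F, D)}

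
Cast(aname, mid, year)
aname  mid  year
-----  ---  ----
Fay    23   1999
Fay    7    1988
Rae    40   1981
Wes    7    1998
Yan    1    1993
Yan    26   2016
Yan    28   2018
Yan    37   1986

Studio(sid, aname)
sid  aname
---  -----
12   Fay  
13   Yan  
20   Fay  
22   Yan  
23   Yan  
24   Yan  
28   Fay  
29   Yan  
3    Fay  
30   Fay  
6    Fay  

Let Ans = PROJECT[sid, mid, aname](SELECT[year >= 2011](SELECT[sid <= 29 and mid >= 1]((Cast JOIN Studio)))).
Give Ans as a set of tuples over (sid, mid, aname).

Joining Cast and Studio on aname yields {(Fay, 23, 1999, 12), (Fay, 23, 1999, 20), (Fay, 23, 1999, 28), (Fay, 23, 1999, 3), (Fay, 23, 1999, 30), (Fay, 23, 1999, 6), (Fay, 7, 1988, 12), (Fay, 7, 1988, 20), (Fay, 7, 1988, 28), (Fay, 7, 1988, 3), (Fay, 7, 1988, 30), (Fay, 7, 1988, 6), (Yan, 1, 1993, 13), (Yan, 1, 1993, 22), (Yan, 1, 1993, 23), (Yan, 1, 1993, 24), (Yan, 1, 1993, 29), (Yan, 26, 2016, 13), (Yan, 26, 2016, 22), (Yan, 26, 2016, 23), (Yan, 26, 2016, 24), (Yan, 26, 2016, 29), (Yan, 28, 2018, 13), (Yan, 28, 2018, 22), (Yan, 28, 2018, 23), (Yan, 28, 2018, 24), (Yan, 28, 2018, 29), (Yan, 37, 1986, 13), (Yan, 37, 1986, 22), (Yan, 37, 1986, 23), (Yan, 37, 1986, 24), (Yan, 37, 1986, 29)}.
Filtering on sid <= 29 and mid >= 1 leaves {(Fay, 23, 1999, 12), (Fay, 23, 1999, 20), (Fay, 23, 1999, 28), (Fay, 23, 1999, 3), (Fay, 23, 1999, 6), (Fay, 7, 1988, 12), (Fay, 7, 1988, 20), (Fay, 7, 1988, 28), (Fay, 7, 1988, 3), (Fay, 7, 1988, 6), (Yan, 1, 1993, 13), (Yan, 1, 1993, 22), (Yan, 1, 1993, 23), (Yan, 1, 1993, 24), (Yan, 1, 1993, 29), (Yan, 26, 2016, 13), (Yan, 26, 2016, 22), (Yan, 26, 2016, 23), (Yan, 26, 2016, 24), (Yan, 26, 2016, 29), (Yan, 28, 2018, 13), (Yan, 28, 2018, 22), (Yan, 28, 2018, 23), (Yan, 28, 2018, 24), (Yan, 28, 2018, 29), (Yan, 37, 1986, 13), (Yan, 37, 1986, 22), (Yan, 37, 1986, 23), (Yan, 37, 1986, 24), (Yan, 37, 1986, 29)}.
Filtering on year >= 2011 leaves {(Yan, 26, 2016, 13), (Yan, 26, 2016, 22), (Yan, 26, 2016, 23), (Yan, 26, 2016, 24), (Yan, 26, 2016, 29), (Yan, 28, 2018, 13), (Yan, 28, 2018, 22), (Yan, 28, 2018, 23), (Yan, 28, 2018, 24), (Yan, 28, 2018, 29)}.
π[sid, mid, aname]: project onto (sid, mid, aname) → {(13, 26, Yan), (13, 28, Yan), (22, 26, Yan), (22, 28, Yan), (23, 26, Yan), (23, 28, Yan), (24, 26, Yan), (24, 28, Yan), (29, 26, Yan), (29, 28, Yan)}

{(13, 26, Yan), (13, 28, Yan), (22, 26, Yan), (22, 28, Yan), (23, 26, Yan), (23, 28, Yan), (24, 26, Yan), (24, 28, Yan), (29, 26, Yan), (29, 28, Yan)}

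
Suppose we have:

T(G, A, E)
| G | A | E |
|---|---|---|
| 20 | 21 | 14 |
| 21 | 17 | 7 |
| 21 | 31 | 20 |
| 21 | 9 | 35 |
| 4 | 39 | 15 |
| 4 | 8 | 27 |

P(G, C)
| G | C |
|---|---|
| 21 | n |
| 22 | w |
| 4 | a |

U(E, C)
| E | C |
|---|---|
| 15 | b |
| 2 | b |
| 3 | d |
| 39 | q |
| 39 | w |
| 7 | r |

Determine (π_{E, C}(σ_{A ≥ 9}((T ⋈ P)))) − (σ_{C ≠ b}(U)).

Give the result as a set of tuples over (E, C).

{(15, a), (20, n), (35, n), (7, n)}

T ⋈ P (natural join on G): {(21, 17, 7, n), (21, 31, 20, n), (21, 9, 35, n), (4, 39, 15, a), (4, 8, 27, a)}
Filtering on A ≥ 9 leaves {(21, 17, 7, n), (21, 31, 20, n), (21, 9, 35, n), (4, 39, 15, a)}.
π[E, C]: project onto (E, C) → {(15, a), (20, n), (35, n), (7, n)}
Filtering on C ≠ b leaves {(3, d), (39, q), (39, w), (7, r)}.
Taking the difference: {(15, a), (20, n), (35, n), (7, n)}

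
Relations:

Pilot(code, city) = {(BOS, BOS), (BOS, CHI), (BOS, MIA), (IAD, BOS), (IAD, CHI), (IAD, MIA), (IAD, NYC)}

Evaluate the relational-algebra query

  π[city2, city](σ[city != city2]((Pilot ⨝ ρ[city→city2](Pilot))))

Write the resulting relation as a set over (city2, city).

{(BOS, CHI), (BOS, MIA), (BOS, NYC), (CHI, BOS), (CHI, MIA), (CHI, NYC), (MIA, BOS), (MIA, CHI), (MIA, NYC), (NYC, BOS), (NYC, CHI), (NYC, MIA)}

ρ[city→city2]: schema becomes (code, city2); tuples unchanged.
Pilot ⋈ ρ[city→city2](Pilot) (natural join on code): {(BOS, BOS, BOS), (BOS, BOS, CHI), (BOS, BOS, MIA), (BOS, CHI, BOS), (BOS, CHI, CHI), (BOS, CHI, MIA), (BOS, MIA, BOS), (BOS, MIA, CHI), (BOS, MIA, MIA), (IAD, BOS, BOS), (IAD, BOS, CHI), (IAD, BOS, MIA), (IAD, BOS, NYC), (IAD, CHI, BOS), (IAD, CHI, CHI), (IAD, CHI, MIA), (IAD, CHI, NYC), (IAD, MIA, BOS), (IAD, MIA, CHI), (IAD, MIA, MIA), (IAD, MIA, NYC), (IAD, NYC, BOS), (IAD, NYC, CHI), (IAD, NYC, MIA), (IAD, NYC, NYC)}
Apply σ_{city != city2}; surviving tuples: {(BOS, BOS, CHI), (BOS, BOS, MIA), (BOS, CHI, BOS), (BOS, CHI, MIA), (BOS, MIA, BOS), (BOS, MIA, CHI), (IAD, BOS, CHI), (IAD, BOS, MIA), (IAD, BOS, NYC), (IAD, CHI, BOS), (IAD, CHI, MIA), (IAD, CHI, NYC), (IAD, MIA, BOS), (IAD, MIA, CHI), (IAD, MIA, NYC), (IAD, NYC, BOS), (IAD, NYC, CHI), (IAD, NYC, MIA)}
Keep only column(s) city2, city (6 duplicate(s) eliminated): {(BOS, CHI), (BOS, MIA), (BOS, NYC), (CHI, BOS), (CHI, MIA), (CHI, NYC), (MIA, BOS), (MIA, CHI), (MIA, NYC), (NYC, BOS), (NYC, CHI), (NYC, MIA)}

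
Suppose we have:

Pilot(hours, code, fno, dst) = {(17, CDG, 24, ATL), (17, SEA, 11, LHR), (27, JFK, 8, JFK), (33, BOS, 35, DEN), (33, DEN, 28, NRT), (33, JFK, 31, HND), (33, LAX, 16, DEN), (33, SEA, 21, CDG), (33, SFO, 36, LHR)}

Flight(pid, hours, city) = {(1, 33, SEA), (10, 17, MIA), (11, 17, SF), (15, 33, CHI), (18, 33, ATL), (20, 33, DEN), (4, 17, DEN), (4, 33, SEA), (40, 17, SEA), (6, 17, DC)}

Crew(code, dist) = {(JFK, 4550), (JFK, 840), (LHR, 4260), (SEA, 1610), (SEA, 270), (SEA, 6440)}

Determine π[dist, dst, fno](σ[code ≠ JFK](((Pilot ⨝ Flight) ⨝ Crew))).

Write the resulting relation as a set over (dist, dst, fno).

{(1610, CDG, 21), (1610, LHR, 11), (270, CDG, 21), (270, LHR, 11), (6440, CDG, 21), (6440, LHR, 11)}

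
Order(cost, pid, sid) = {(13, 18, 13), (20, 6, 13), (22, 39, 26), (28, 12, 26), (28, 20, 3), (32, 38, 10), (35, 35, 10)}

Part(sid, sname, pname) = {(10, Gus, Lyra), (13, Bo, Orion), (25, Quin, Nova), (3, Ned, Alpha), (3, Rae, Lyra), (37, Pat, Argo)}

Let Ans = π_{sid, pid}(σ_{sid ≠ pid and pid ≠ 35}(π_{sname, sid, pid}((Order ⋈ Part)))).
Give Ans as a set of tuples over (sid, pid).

{(10, 38), (13, 18), (13, 6), (3, 20)}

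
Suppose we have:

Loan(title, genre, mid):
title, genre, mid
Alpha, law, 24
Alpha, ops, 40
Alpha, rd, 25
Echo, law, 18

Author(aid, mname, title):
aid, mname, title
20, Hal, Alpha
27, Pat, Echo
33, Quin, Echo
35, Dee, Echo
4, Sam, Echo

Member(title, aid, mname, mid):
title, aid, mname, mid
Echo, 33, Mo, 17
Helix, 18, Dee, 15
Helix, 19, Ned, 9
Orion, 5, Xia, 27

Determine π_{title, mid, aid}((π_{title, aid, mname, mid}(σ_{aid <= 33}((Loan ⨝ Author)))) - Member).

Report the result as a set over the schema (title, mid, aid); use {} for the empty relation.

Natural join on title: {(Alpha, law, 24, 20, Hal), (Alpha, ops, 40, 20, Hal), (Alpha, rd, 25, 20, Hal), (Echo, law, 18, 27, Pat), (Echo, law, 18, 33, Quin), (Echo, law, 18, 35, Dee), (Echo, law, 18, 4, Sam)}
Filtering on aid <= 33 leaves {(Alpha, law, 24, 20, Hal), (Alpha, ops, 40, 20, Hal), (Alpha, rd, 25, 20, Hal), (Echo, law, 18, 27, Pat), (Echo, law, 18, 33, Quin), (Echo, law, 18, 4, Sam)}.
π[title, aid, mname, mid]: project onto (title, aid, mname, mid) → {(Alpha, 20, Hal, 24), (Alpha, 20, Hal, 25), (Alpha, 20, Hal, 40), (Echo, 27, Pat, 18), (Echo, 33, Quin, 18), (Echo, 4, Sam, 18)}
Set difference of the two operands is {(Alpha, 20, Hal, 24), (Alpha, 20, Hal, 25), (Alpha, 20, Hal, 40), (Echo, 27, Pat, 18), (Echo, 33, Quin, 18), (Echo, 4, Sam, 18)}.
π[title, mid, aid]: project onto (title, mid, aid) → {(Alpha, 24, 20), (Alpha, 25, 20), (Alpha, 40, 20), (Echo, 18, 27), (Echo, 18, 33), (Echo, 18, 4)}

{(Alpha, 24, 20), (Alpha, 25, 20), (Alpha, 40, 20), (Echo, 18, 27), (Echo, 18, 33), (Echo, 18, 4)}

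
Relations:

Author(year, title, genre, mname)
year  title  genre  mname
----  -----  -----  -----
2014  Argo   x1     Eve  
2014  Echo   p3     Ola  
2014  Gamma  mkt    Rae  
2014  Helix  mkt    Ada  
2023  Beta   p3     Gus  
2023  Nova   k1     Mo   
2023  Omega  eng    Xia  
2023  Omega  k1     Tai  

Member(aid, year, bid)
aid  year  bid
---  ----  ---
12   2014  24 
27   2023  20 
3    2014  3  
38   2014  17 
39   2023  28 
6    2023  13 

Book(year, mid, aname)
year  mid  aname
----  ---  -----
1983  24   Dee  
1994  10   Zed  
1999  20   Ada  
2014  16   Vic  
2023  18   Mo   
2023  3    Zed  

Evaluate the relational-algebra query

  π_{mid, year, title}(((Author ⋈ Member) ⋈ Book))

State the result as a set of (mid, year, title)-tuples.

Natural join on year: {(2014, Argo, x1, Eve, 12, 24), (2014, Argo, x1, Eve, 3, 3), (2014, Argo, x1, Eve, 38, 17), (2014, Echo, p3, Ola, 12, 24), (2014, Echo, p3, Ola, 3, 3), (2014, Echo, p3, Ola, 38, 17), (2014, Gamma, mkt, Rae, 12, 24), (2014, Gamma, mkt, Rae, 3, 3), (2014, Gamma, mkt, Rae, 38, 17), (2014, Helix, mkt, Ada, 12, 24), (2014, Helix, mkt, Ada, 3, 3), (2014, Helix, mkt, Ada, 38, 17), (2023, Beta, p3, Gus, 27, 20), (2023, Beta, p3, Gus, 39, 28), (2023, Beta, p3, Gus, 6, 13), (2023, Nova, k1, Mo, 27, 20), (2023, Nova, k1, Mo, 39, 28), (2023, Nova, k1, Mo, 6, 13), (2023, Omega, eng, Xia, 27, 20), (2023, Omega, eng, Xia, 39, 28), (2023, Omega, eng, Xia, 6, 13), (2023, Omega, k1, Tai, 27, 20), (2023, Omega, k1, Tai, 39, 28), (2023, Omega, k1, Tai, 6, 13)}
Natural join on year: {(2014, Argo, x1, Eve, 12, 24, 16, Vic), (2014, Argo, x1, Eve, 3, 3, 16, Vic), (2014, Argo, x1, Eve, 38, 17, 16, Vic), (2014, Echo, p3, Ola, 12, 24, 16, Vic), (2014, Echo, p3, Ola, 3, 3, 16, Vic), (2014, Echo, p3, Ola, 38, 17, 16, Vic), (2014, Gamma, mkt, Rae, 12, 24, 16, Vic), (2014, Gamma, mkt, Rae, 3, 3, 16, Vic), (2014, Gamma, mkt, Rae, 38, 17, 16, Vic), (2014, Helix, mkt, Ada, 12, 24, 16, Vic), (2014, Helix, mkt, Ada, 3, 3, 16, Vic), (2014, Helix, mkt, Ada, 38, 17, 16, Vic), (2023, Beta, p3, Gus, 27, 20, 18, Mo), (2023, Beta, p3, Gus, 27, 20, 3, Zed), (2023, Beta, p3, Gus, 39, 28, 18, Mo), (2023, Beta, p3, Gus, 39, 28, 3, Zed), (2023, Beta, p3, Gus, 6, 13, 18, Mo), (2023, Beta, p3, Gus, 6, 13, 3, Zed), (2023, Nova, k1, Mo, 27, 20, 18, Mo), (2023, Nova, k1, Mo, 27, 20, 3, Zed), (2023, Nova, k1, Mo, 39, 28, 18, Mo), (2023, Nova, k1, Mo, 39, 28, 3, Zed), (2023, Nova, k1, Mo, 6, 13, 18, Mo), (2023, Nova, k1, Mo, 6, 13, 3, Zed), (2023, Omega, eng, Xia, 27, 20, 18, Mo), (2023, Omega, eng, Xia, 27, 20, 3, Zed), (2023, Omega, eng, Xia, 39, 28, 18, Mo), (2023, Omega, eng, Xia, 39, 28, 3, Zed), (2023, Omega, eng, Xia, 6, 13, 18, Mo), (2023, Omega, eng, Xia, 6, 13, 3, Zed), (2023, Omega, k1, Tai, 27, 20, 18, Mo), (2023, Omega, k1, Tai, 27, 20, 3, Zed), (2023, Omega, k1, Tai, 39, 28, 18, Mo), (2023, Omega, k1, Tai, 39, 28, 3, Zed), (2023, Omega, k1, Tai, 6, 13, 18, Mo), (2023, Omega, k1, Tai, 6, 13, 3, Zed)}
π[mid, year, title]: project onto (mid, year, title) (26 duplicate(s) eliminated) → {(16, 2014, Argo), (16, 2014, Echo), (16, 2014, Gamma), (16, 2014, Helix), (18, 2023, Beta), (18, 2023, Nova), (18, 2023, Omega), (3, 2023, Beta), (3, 2023, Nova), (3, 2023, Omega)}

{(16, 2014, Argo), (16, 2014, Echo), (16, 2014, Gamma), (16, 2014, Helix), (18, 2023, Beta), (18, 2023, Nova), (18, 2023, Omega), (3, 2023, Beta), (3, 2023, Nova), (3, 2023, Omega)}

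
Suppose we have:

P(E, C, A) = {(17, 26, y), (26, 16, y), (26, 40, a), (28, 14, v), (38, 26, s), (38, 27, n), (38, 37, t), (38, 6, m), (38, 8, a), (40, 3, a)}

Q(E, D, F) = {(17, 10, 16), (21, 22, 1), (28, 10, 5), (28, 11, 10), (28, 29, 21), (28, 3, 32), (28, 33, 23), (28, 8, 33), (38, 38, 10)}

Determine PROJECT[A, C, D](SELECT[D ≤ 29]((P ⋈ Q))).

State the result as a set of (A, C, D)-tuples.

P ⋈ Q (natural join on E): {(17, 26, y, 10, 16), (28, 14, v, 10, 5), (28, 14, v, 11, 10), (28, 14, v, 29, 21), (28, 14, v, 3, 32), (28, 14, v, 33, 23), (28, 14, v, 8, 33), (38, 26, s, 38, 10), (38, 27, n, 38, 10), (38, 37, t, 38, 10), (38, 6, m, 38, 10), (38, 8, a, 38, 10)}
Apply σ_{D ≤ 29}; surviving tuples: {(17, 26, y, 10, 16), (28, 14, v, 10, 5), (28, 14, v, 11, 10), (28, 14, v, 29, 21), (28, 14, v, 3, 32), (28, 14, v, 8, 33)}
π_{A, C, D} gives {(v, 14, 10), (v, 14, 11), (v, 14, 29), (v, 14, 3), (v, 14, 8), (y, 26, 10)}.

{(v, 14, 10), (v, 14, 11), (v, 14, 29), (v, 14, 3), (v, 14, 8), (y, 26, 10)}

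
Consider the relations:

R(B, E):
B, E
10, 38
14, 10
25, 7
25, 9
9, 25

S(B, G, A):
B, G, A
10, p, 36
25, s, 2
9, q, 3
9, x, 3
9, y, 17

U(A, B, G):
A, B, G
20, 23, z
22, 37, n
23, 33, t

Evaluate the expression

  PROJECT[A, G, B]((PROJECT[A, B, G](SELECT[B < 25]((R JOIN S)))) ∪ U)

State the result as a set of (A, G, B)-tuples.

{(17, y, 9), (20, z, 23), (22, n, 37), (23, t, 33), (3, q, 9), (3, x, 9), (36, p, 10)}

Joining R and S on B yields {(10, 38, p, 36), (25, 7, s, 2), (25, 9, s, 2), (9, 25, q, 3), (9, 25, x, 3), (9, 25, y, 17)}.
Apply σ_{B < 25}; surviving tuples: {(10, 38, p, 36), (9, 25, q, 3), (9, 25, x, 3), (9, 25, y, 17)}
π_{A, B, G} gives {(17, 9, y), (3, 9, q), (3, 9, x), (36, 10, p)}.
Union: {(17, 9, y), (3, 9, q), (3, 9, x), (36, 10, p)} with {(20, 23, z), (22, 37, n), (23, 33, t)} → {(17, 9, y), (20, 23, z), (22, 37, n), (23, 33, t), (3, 9, q), (3, 9, x), (36, 10, p)}
π_{A, G, B} gives {(17, y, 9), (20, z, 23), (22, n, 37), (23, t, 33), (3, q, 9), (3, x, 9), (36, p, 10)}.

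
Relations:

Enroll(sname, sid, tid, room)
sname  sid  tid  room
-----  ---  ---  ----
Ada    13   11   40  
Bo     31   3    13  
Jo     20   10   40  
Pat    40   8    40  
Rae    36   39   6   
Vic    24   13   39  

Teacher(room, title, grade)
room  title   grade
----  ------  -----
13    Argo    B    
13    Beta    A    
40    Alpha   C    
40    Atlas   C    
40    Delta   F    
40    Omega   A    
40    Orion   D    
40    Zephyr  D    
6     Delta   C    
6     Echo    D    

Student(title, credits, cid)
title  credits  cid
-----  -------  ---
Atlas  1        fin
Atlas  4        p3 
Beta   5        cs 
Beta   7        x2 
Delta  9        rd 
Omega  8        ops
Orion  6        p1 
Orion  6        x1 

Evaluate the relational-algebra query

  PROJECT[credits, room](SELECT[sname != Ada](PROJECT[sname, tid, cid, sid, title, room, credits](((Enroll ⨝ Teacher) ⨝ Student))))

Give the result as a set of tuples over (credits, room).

{(1, 40), (4, 40), (5, 13), (6, 40), (7, 13), (8, 40), (9, 40), (9, 6)}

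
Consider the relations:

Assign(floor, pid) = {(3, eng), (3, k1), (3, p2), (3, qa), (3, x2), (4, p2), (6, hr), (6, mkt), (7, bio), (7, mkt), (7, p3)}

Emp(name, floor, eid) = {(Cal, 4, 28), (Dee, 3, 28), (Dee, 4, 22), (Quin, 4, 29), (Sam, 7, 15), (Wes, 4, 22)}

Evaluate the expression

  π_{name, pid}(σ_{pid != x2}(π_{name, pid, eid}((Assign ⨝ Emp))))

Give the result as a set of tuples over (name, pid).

{(Cal, p2), (Dee, eng), (Dee, k1), (Dee, p2), (Dee, qa), (Quin, p2), (Sam, bio), (Sam, mkt), (Sam, p3), (Wes, p2)}

Assign ⋈ Emp (natural join on floor): {(3, eng, Dee, 28), (3, k1, Dee, 28), (3, p2, Dee, 28), (3, qa, Dee, 28), (3, x2, Dee, 28), (4, p2, Cal, 28), (4, p2, Dee, 22), (4, p2, Quin, 29), (4, p2, Wes, 22), (7, bio, Sam, 15), (7, mkt, Sam, 15), (7, p3, Sam, 15)}
Keep only column(s) name, pid, eid: {(Cal, p2, 28), (Dee, eng, 28), (Dee, k1, 28), (Dee, p2, 22), (Dee, p2, 28), (Dee, qa, 28), (Dee, x2, 28), (Quin, p2, 29), (Sam, bio, 15), (Sam, mkt, 15), (Sam, p3, 15), (Wes, p2, 22)}
σ[pid != x2]: keep tuples satisfying pid != x2 → {(Cal, p2, 28), (Dee, eng, 28), (Dee, k1, 28), (Dee, p2, 22), (Dee, p2, 28), (Dee, qa, 28), (Quin, p2, 29), (Sam, bio, 15), (Sam, mkt, 15), (Sam, p3, 15), (Wes, p2, 22)}
Keep only column(s) name, pid (1 duplicate(s) eliminated): {(Cal, p2), (Dee, eng), (Dee, k1), (Dee, p2), (Dee, qa), (Quin, p2), (Sam, bio), (Sam, mkt), (Sam, p3), (Wes, p2)}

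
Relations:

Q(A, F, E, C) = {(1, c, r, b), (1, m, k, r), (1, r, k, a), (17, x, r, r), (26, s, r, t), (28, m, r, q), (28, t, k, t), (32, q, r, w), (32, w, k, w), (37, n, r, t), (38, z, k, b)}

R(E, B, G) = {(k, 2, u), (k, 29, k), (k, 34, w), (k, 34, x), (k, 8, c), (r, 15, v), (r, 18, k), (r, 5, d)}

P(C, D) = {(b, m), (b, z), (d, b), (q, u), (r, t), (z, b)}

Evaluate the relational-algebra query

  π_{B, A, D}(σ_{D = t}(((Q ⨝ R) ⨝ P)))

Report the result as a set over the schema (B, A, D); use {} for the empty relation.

{(15, 17, t), (18, 17, t), (2, 1, t), (29, 1, t), (34, 1, t), (5, 17, t), (8, 1, t)}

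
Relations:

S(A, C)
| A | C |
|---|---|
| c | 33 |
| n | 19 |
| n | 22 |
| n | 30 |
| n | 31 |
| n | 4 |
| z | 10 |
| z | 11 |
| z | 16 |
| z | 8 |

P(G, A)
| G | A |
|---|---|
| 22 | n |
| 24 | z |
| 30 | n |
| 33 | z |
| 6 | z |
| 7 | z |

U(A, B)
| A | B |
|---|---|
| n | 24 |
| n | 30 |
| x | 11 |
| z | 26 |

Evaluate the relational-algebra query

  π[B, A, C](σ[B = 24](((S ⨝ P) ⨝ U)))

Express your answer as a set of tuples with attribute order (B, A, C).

{(24, n, 19), (24, n, 22), (24, n, 30), (24, n, 31), (24, n, 4)}

S ⋈ P (natural join on A): {(n, 19, 22), (n, 19, 30), (n, 22, 22), (n, 22, 30), (n, 30, 22), (n, 30, 30), (n, 31, 22), (n, 31, 30), (n, 4, 22), (n, 4, 30), (z, 10, 24), (z, 10, 33), (z, 10, 6), (z, 10, 7), (z, 11, 24), (z, 11, 33), (z, 11, 6), (z, 11, 7), (z, 16, 24), (z, 16, 33), (z, 16, 6), (z, 16, 7), (z, 8, 24), (z, 8, 33), (z, 8, 6), (z, 8, 7)}
(S ⨝ P) ⋈ U (natural join on A): {(n, 19, 22, 24), (n, 19, 22, 30), (n, 19, 30, 24), (n, 19, 30, 30), (n, 22, 22, 24), (n, 22, 22, 30), (n, 22, 30, 24), (n, 22, 30, 30), (n, 30, 22, 24), (n, 30, 22, 30), (n, 30, 30, 24), (n, 30, 30, 30), (n, 31, 22, 24), (n, 31, 22, 30), (n, 31, 30, 24), (n, 31, 30, 30), (n, 4, 22, 24), (n, 4, 22, 30), (n, 4, 30, 24), (n, 4, 30, 30), (z, 10, 24, 26), (z, 10, 33, 26), (z, 10, 6, 26), (z, 10, 7, 26), (z, 11, 24, 26), (z, 11, 33, 26), (z, 11, 6, 26), (z, 11, 7, 26), (z, 16, 24, 26), (z, 16, 33, 26), (z, 16, 6, 26), (z, 16, 7, 26), (z, 8, 24, 26), (z, 8, 33, 26), (z, 8, 6, 26), (z, 8, 7, 26)}
Filtering on B = 24 leaves {(n, 19, 22, 24), (n, 19, 30, 24), (n, 22, 22, 24), (n, 22, 30, 24), (n, 30, 22, 24), (n, 30, 30, 24), (n, 31, 22, 24), (n, 31, 30, 24), (n, 4, 22, 24), (n, 4, 30, 24)}.
Keep only column(s) B, A, C (5 duplicate(s) eliminated): {(24, n, 19), (24, n, 22), (24, n, 30), (24, n, 31), (24, n, 4)}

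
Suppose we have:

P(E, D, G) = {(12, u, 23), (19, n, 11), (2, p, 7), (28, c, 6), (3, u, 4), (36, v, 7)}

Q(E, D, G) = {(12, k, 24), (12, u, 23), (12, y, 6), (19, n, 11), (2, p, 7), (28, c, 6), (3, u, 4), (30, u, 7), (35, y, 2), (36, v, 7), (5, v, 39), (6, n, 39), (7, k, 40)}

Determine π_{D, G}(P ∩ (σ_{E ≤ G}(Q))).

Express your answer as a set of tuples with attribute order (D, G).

{(p, 7), (u, 23), (u, 4)}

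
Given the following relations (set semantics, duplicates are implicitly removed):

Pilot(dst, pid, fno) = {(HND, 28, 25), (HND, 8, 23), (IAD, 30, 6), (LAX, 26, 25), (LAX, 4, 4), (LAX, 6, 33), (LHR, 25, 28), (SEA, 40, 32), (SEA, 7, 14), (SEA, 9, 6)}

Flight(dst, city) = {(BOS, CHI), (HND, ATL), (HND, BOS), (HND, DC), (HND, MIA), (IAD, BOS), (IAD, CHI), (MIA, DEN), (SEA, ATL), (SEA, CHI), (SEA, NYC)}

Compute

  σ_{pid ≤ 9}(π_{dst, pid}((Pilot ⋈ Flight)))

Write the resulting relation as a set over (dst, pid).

{(HND, 8), (SEA, 7), (SEA, 9)}

Natural join on dst: {(HND, 28, 25, ATL), (HND, 28, 25, BOS), (HND, 28, 25, DC), (HND, 28, 25, MIA), (HND, 8, 23, ATL), (HND, 8, 23, BOS), (HND, 8, 23, DC), (HND, 8, 23, MIA), (IAD, 30, 6, BOS), (IAD, 30, 6, CHI), (SEA, 40, 32, ATL), (SEA, 40, 32, CHI), (SEA, 40, 32, NYC), (SEA, 7, 14, ATL), (SEA, 7, 14, CHI), (SEA, 7, 14, NYC), (SEA, 9, 6, ATL), (SEA, 9, 6, CHI), (SEA, 9, 6, NYC)}
Keep only column(s) dst, pid (13 duplicate(s) eliminated): {(HND, 28), (HND, 8), (IAD, 30), (SEA, 40), (SEA, 7), (SEA, 9)}
Filtering on pid ≤ 9 leaves {(HND, 8), (SEA, 7), (SEA, 9)}.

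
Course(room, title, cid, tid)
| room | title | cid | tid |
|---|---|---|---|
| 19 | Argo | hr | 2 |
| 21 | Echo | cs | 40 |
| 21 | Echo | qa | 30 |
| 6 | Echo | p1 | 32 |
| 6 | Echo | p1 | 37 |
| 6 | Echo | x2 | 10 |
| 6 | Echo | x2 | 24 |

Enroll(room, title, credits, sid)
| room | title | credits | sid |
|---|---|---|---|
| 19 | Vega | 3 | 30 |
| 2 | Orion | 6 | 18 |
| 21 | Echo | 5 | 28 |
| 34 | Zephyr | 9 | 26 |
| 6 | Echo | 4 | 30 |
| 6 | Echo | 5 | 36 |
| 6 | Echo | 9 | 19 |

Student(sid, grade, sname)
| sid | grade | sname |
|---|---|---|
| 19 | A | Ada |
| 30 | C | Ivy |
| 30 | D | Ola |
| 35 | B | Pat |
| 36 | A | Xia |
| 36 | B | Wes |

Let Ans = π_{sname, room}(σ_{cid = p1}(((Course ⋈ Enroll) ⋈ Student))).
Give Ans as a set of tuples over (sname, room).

{(Ada, 6), (Ivy, 6), (Ola, 6), (Wes, 6), (Xia, 6)}

Natural join on room, title: {(21, Echo, cs, 40, 5, 28), (21, Echo, qa, 30, 5, 28), (6, Echo, p1, 32, 4, 30), (6, Echo, p1, 32, 5, 36), (6, Echo, p1, 32, 9, 19), (6, Echo, p1, 37, 4, 30), (6, Echo, p1, 37, 5, 36), (6, Echo, p1, 37, 9, 19), (6, Echo, x2, 10, 4, 30), (6, Echo, x2, 10, 5, 36), (6, Echo, x2, 10, 9, 19), (6, Echo, x2, 24, 4, 30), (6, Echo, x2, 24, 5, 36), (6, Echo, x2, 24, 9, 19)}
Natural join on sid: {(6, Echo, p1, 32, 4, 30, C, Ivy), (6, Echo, p1, 32, 4, 30, D, Ola), (6, Echo, p1, 32, 5, 36, A, Xia), (6, Echo, p1, 32, 5, 36, B, Wes), (6, Echo, p1, 32, 9, 19, A, Ada), (6, Echo, p1, 37, 4, 30, C, Ivy), (6, Echo, p1, 37, 4, 30, D, Ola), (6, Echo, p1, 37, 5, 36, A, Xia), (6, Echo, p1, 37, 5, 36, B, Wes), (6, Echo, p1, 37, 9, 19, A, Ada), (6, Echo, x2, 10, 4, 30, C, Ivy), (6, Echo, x2, 10, 4, 30, D, Ola), (6, Echo, x2, 10, 5, 36, A, Xia), (6, Echo, x2, 10, 5, 36, B, Wes), (6, Echo, x2, 10, 9, 19, A, Ada), (6, Echo, x2, 24, 4, 30, C, Ivy), (6, Echo, x2, 24, 4, 30, D, Ola), (6, Echo, x2, 24, 5, 36, A, Xia), (6, Echo, x2, 24, 5, 36, B, Wes), (6, Echo, x2, 24, 9, 19, A, Ada)}
σ[cid = p1]: keep tuples satisfying cid = p1 → {(6, Echo, p1, 32, 4, 30, C, Ivy), (6, Echo, p1, 32, 4, 30, D, Ola), (6, Echo, p1, 32, 5, 36, A, Xia), (6, Echo, p1, 32, 5, 36, B, Wes), (6, Echo, p1, 32, 9, 19, A, Ada), (6, Echo, p1, 37, 4, 30, C, Ivy), (6, Echo, p1, 37, 4, 30, D, Ola), (6, Echo, p1, 37, 5, 36, A, Xia), (6, Echo, p1, 37, 5, 36, B, Wes), (6, Echo, p1, 37, 9, 19, A, Ada)}
π_{sname, room} gives {(Ada, 6), (Ivy, 6), (Ola, 6), (Wes, 6), (Xia, 6)} (5 duplicate(s) eliminated).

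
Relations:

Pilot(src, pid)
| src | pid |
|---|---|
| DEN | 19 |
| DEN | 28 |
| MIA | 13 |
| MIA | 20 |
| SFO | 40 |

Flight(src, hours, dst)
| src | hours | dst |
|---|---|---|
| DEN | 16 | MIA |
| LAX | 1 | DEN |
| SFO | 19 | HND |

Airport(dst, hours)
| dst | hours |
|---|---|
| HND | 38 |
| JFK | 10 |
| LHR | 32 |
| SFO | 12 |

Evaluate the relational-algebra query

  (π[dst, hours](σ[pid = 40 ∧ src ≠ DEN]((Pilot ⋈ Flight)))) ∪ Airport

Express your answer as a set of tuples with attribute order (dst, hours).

{(HND, 19), (HND, 38), (JFK, 10), (LHR, 32), (SFO, 12)}

Joining Pilot and Flight on src yields {(DEN, 19, 16, MIA), (DEN, 28, 16, MIA), (SFO, 40, 19, HND)}.
Filtering on pid = 40 ∧ src ≠ DEN leaves {(SFO, 40, 19, HND)}.
π_{dst, hours} gives {(HND, 19)}.
Taking the union: {(HND, 19), (HND, 38), (JFK, 10), (LHR, 32), (SFO, 12)}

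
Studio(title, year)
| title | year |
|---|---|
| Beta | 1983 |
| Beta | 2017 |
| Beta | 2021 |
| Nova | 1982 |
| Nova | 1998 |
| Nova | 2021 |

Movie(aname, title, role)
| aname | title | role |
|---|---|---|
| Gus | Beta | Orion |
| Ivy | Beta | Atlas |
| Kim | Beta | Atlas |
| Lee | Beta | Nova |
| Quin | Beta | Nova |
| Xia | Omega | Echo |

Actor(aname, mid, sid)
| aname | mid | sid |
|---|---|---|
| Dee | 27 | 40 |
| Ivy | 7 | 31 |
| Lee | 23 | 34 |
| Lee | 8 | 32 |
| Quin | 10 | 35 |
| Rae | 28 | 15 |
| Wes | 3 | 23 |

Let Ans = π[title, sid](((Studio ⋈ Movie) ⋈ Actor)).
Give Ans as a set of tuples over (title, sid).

{(Beta, 31), (Beta, 32), (Beta, 34), (Beta, 35)}

Studio ⋈ Movie (natural join on title): {(Beta, 1983, Gus, Orion), (Beta, 1983, Ivy, Atlas), (Beta, 1983, Kim, Atlas), (Beta, 1983, Lee, Nova), (Beta, 1983, Quin, Nova), (Beta, 2017, Gus, Orion), (Beta, 2017, Ivy, Atlas), (Beta, 2017, Kim, Atlas), (Beta, 2017, Lee, Nova), (Beta, 2017, Quin, Nova), (Beta, 2021, Gus, Orion), (Beta, 2021, Ivy, Atlas), (Beta, 2021, Kim, Atlas), (Beta, 2021, Lee, Nova), (Beta, 2021, Quin, Nova)}
(Studio ⋈ Movie) ⋈ Actor (natural join on aname): {(Beta, 1983, Ivy, Atlas, 7, 31), (Beta, 1983, Lee, Nova, 23, 34), (Beta, 1983, Lee, Nova, 8, 32), (Beta, 1983, Quin, Nova, 10, 35), (Beta, 2017, Ivy, Atlas, 7, 31), (Beta, 2017, Lee, Nova, 23, 34), (Beta, 2017, Lee, Nova, 8, 32), (Beta, 2017, Quin, Nova, 10, 35), (Beta, 2021, Ivy, Atlas, 7, 31), (Beta, 2021, Lee, Nova, 23, 34), (Beta, 2021, Lee, Nova, 8, 32), (Beta, 2021, Quin, Nova, 10, 35)}
Keep only column(s) title, sid (8 duplicate(s) eliminated): {(Beta, 31), (Beta, 32), (Beta, 34), (Beta, 35)}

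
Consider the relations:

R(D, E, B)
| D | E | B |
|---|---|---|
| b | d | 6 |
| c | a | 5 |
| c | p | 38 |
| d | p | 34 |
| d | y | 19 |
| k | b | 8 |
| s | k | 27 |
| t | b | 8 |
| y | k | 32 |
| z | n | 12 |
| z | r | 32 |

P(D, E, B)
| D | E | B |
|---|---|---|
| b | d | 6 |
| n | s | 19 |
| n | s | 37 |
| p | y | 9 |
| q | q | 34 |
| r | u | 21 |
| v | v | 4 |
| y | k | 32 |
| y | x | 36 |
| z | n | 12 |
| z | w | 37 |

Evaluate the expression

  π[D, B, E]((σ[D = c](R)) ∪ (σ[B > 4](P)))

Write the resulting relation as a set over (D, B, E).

Selection D = c: {(c, a, 5), (c, p, 38)}
Selection B > 4: {(b, d, 6), (n, s, 19), (n, s, 37), (p, y, 9), (q, q, 34), (r, u, 21), (y, k, 32), (y, x, 36), (z, n, 12), (z, w, 37)}
Taking the union: {(b, d, 6), (c, a, 5), (c, p, 38), (n, s, 19), (n, s, 37), (p, y, 9), (q, q, 34), (r, u, 21), (y, k, 32), (y, x, 36), (z, n, 12), (z, w, 37)}
Keep only column(s) D, B, E: {(b, 6, d), (c, 38, p), (c, 5, a), (n, 19, s), (n, 37, s), (p, 9, y), (q, 34, q), (r, 21, u), (y, 32, k), (y, 36, x), (z, 12, n), (z, 37, w)}

{(b, 6, d), (c, 38, p), (c, 5, a), (n, 19, s), (n, 37, s), (p, 9, y), (q, 34, q), (r, 21, u), (y, 32, k), (y, 36, x), (z, 12, n), (z, 37, w)}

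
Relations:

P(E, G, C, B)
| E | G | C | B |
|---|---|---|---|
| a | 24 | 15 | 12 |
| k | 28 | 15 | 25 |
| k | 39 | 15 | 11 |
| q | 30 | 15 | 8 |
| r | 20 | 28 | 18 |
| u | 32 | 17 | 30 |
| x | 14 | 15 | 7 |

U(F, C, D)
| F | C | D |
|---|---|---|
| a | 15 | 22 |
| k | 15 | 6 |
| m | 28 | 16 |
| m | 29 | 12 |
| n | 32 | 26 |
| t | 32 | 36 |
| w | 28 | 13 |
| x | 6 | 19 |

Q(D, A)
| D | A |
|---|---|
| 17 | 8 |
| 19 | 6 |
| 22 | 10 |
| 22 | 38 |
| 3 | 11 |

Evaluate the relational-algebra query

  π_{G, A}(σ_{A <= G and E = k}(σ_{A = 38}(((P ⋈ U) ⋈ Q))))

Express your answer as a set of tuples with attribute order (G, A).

{(39, 38)}

Joining P and U on C yields {(a, 24, 15, 12, a, 22), (a, 24, 15, 12, k, 6), (k, 28, 15, 25, a, 22), (k, 28, 15, 25, k, 6), (k, 39, 15, 11, a, 22), (k, 39, 15, 11, k, 6), (q, 30, 15, 8, a, 22), (q, 30, 15, 8, k, 6), (r, 20, 28, 18, m, 16), (r, 20, 28, 18, w, 13), (x, 14, 15, 7, a, 22), (x, 14, 15, 7, k, 6)}.
Joining (P ⋈ U) and Q on D yields {(a, 24, 15, 12, a, 22, 10), (a, 24, 15, 12, a, 22, 38), (k, 28, 15, 25, a, 22, 10), (k, 28, 15, 25, a, 22, 38), (k, 39, 15, 11, a, 22, 10), (k, 39, 15, 11, a, 22, 38), (q, 30, 15, 8, a, 22, 10), (q, 30, 15, 8, a, 22, 38), (x, 14, 15, 7, a, 22, 10), (x, 14, 15, 7, a, 22, 38)}.
Filtering on A = 38 leaves {(a, 24, 15, 12, a, 22, 38), (k, 28, 15, 25, a, 22, 38), (k, 39, 15, 11, a, 22, 38), (q, 30, 15, 8, a, 22, 38), (x, 14, 15, 7, a, 22, 38)}.
Filtering on A <= G and E = k leaves {(k, 39, 15, 11, a, 22, 38)}.
π_{G, A} gives {(39, 38)}.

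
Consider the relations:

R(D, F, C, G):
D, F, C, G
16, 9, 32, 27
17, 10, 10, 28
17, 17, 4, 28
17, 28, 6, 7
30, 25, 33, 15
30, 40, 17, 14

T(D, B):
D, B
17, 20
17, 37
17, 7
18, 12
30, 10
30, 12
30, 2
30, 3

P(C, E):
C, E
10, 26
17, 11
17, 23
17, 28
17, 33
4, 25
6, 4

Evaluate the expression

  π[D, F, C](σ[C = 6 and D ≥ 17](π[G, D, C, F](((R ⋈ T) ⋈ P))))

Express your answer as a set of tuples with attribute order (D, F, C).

{(17, 28, 6)}

R ⋈ T (natural join on D): {(17, 10, 10, 28, 20), (17, 10, 10, 28, 37), (17, 10, 10, 28, 7), (17, 17, 4, 28, 20), (17, 17, 4, 28, 37), (17, 17, 4, 28, 7), (17, 28, 6, 7, 20), (17, 28, 6, 7, 37), (17, 28, 6, 7, 7), (30, 25, 33, 15, 10), (30, 25, 33, 15, 12), (30, 25, 33, 15, 2), (30, 25, 33, 15, 3), (30, 40, 17, 14, 10), (30, 40, 17, 14, 12), (30, 40, 17, 14, 2), (30, 40, 17, 14, 3)}
(R ⋈ T) ⋈ P (natural join on C): {(17, 10, 10, 28, 20, 26), (17, 10, 10, 28, 37, 26), (17, 10, 10, 28, 7, 26), (17, 17, 4, 28, 20, 25), (17, 17, 4, 28, 37, 25), (17, 17, 4, 28, 7, 25), (17, 28, 6, 7, 20, 4), (17, 28, 6, 7, 37, 4), (17, 28, 6, 7, 7, 4), (30, 40, 17, 14, 10, 11), (30, 40, 17, 14, 10, 23), (30, 40, 17, 14, 10, 28), (30, 40, 17, 14, 10, 33), (30, 40, 17, 14, 12, 11), (30, 40, 17, 14, 12, 23), (30, 40, 17, 14, 12, 28), (30, 40, 17, 14, 12, 33), (30, 40, 17, 14, 2, 11), (30, 40, 17, 14, 2, 23), (30, 40, 17, 14, 2, 28), (30, 40, 17, 14, 2, 33), (30, 40, 17, 14, 3, 11), (30, 40, 17, 14, 3, 23), (30, 40, 17, 14, 3, 28), (30, 40, 17, 14, 3, 33)}
π[G, D, C, F]: project onto (G, D, C, F) (21 duplicate(s) eliminated) → {(14, 30, 17, 40), (28, 17, 10, 10), (28, 17, 4, 17), (7, 17, 6, 28)}
Selection C = 6 and D ≥ 17: {(7, 17, 6, 28)}
π[D, F, C]: project onto (D, F, C) → {(17, 28, 6)}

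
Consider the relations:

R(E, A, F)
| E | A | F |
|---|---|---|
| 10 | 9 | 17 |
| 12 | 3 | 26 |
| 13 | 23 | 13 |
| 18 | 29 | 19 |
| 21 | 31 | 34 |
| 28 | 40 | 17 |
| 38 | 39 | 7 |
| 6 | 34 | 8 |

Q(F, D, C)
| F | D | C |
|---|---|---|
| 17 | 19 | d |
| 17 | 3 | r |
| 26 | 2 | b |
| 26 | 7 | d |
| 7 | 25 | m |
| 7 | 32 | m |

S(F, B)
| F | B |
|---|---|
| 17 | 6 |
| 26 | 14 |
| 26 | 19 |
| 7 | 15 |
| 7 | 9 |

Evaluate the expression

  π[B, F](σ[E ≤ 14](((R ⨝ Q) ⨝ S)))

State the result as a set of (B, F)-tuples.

{(14, 26), (19, 26), (6, 17)}

R ⋈ Q (natural join on F): {(10, 9, 17, 19, d), (10, 9, 17, 3, r), (12, 3, 26, 2, b), (12, 3, 26, 7, d), (28, 40, 17, 19, d), (28, 40, 17, 3, r), (38, 39, 7, 25, m), (38, 39, 7, 32, m)}
(R ⨝ Q) ⋈ S (natural join on F): {(10, 9, 17, 19, d, 6), (10, 9, 17, 3, r, 6), (12, 3, 26, 2, b, 14), (12, 3, 26, 2, b, 19), (12, 3, 26, 7, d, 14), (12, 3, 26, 7, d, 19), (28, 40, 17, 19, d, 6), (28, 40, 17, 3, r, 6), (38, 39, 7, 25, m, 15), (38, 39, 7, 25, m, 9), (38, 39, 7, 32, m, 15), (38, 39, 7, 32, m, 9)}
Selection E ≤ 14: {(10, 9, 17, 19, d, 6), (10, 9, 17, 3, r, 6), (12, 3, 26, 2, b, 14), (12, 3, 26, 2, b, 19), (12, 3, 26, 7, d, 14), (12, 3, 26, 7, d, 19)}
Keep only column(s) B, F (3 duplicate(s) eliminated): {(14, 26), (19, 26), (6, 17)}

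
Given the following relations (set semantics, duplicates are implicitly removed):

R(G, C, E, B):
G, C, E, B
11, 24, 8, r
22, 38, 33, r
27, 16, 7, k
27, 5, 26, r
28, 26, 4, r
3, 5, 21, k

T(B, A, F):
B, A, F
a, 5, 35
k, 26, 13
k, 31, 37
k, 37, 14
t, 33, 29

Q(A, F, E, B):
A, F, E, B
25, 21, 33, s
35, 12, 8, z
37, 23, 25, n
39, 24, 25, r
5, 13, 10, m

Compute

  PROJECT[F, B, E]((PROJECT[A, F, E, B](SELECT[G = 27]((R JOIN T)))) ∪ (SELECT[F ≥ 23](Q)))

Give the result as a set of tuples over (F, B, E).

{(13, k, 7), (14, k, 7), (23, n, 25), (24, r, 25), (37, k, 7)}

R ⋈ T (natural join on B): {(27, 16, 7, k, 26, 13), (27, 16, 7, k, 31, 37), (27, 16, 7, k, 37, 14), (3, 5, 21, k, 26, 13), (3, 5, 21, k, 31, 37), (3, 5, 21, k, 37, 14)}
σ[G = 27]: keep tuples satisfying G = 27 → {(27, 16, 7, k, 26, 13), (27, 16, 7, k, 31, 37), (27, 16, 7, k, 37, 14)}
π[A, F, E, B]: project onto (A, F, E, B) → {(26, 13, 7, k), (31, 37, 7, k), (37, 14, 7, k)}
σ[F ≥ 23]: keep tuples satisfying F ≥ 23 → {(37, 23, 25, n), (39, 24, 25, r)}
Union: {(26, 13, 7, k), (31, 37, 7, k), (37, 14, 7, k)} with {(37, 23, 25, n), (39, 24, 25, r)} → {(26, 13, 7, k), (31, 37, 7, k), (37, 14, 7, k), (37, 23, 25, n), (39, 24, 25, r)}
π[F, B, E]: project onto (F, B, E) → {(13, k, 7), (14, k, 7), (23, n, 25), (24, r, 25), (37, k, 7)}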